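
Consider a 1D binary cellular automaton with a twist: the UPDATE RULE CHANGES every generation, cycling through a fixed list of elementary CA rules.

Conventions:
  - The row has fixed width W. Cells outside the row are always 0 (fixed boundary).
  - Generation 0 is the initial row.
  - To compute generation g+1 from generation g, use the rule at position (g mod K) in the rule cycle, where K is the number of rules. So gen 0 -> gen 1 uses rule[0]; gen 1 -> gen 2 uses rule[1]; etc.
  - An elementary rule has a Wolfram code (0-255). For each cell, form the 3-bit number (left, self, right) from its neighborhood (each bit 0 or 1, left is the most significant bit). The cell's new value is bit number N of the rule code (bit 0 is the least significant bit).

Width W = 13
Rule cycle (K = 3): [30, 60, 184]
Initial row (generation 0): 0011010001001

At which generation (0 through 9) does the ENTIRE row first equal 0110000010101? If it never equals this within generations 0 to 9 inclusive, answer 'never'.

Answer: 7

Derivation:
Gen 0: 0011010001001
Gen 1 (rule 30): 0110011011111
Gen 2 (rule 60): 0101010110000
Gen 3 (rule 184): 0010101101000
Gen 4 (rule 30): 0110101001100
Gen 5 (rule 60): 0101111101010
Gen 6 (rule 184): 0011111010101
Gen 7 (rule 30): 0110000010101
Gen 8 (rule 60): 0101000011111
Gen 9 (rule 184): 0010100011110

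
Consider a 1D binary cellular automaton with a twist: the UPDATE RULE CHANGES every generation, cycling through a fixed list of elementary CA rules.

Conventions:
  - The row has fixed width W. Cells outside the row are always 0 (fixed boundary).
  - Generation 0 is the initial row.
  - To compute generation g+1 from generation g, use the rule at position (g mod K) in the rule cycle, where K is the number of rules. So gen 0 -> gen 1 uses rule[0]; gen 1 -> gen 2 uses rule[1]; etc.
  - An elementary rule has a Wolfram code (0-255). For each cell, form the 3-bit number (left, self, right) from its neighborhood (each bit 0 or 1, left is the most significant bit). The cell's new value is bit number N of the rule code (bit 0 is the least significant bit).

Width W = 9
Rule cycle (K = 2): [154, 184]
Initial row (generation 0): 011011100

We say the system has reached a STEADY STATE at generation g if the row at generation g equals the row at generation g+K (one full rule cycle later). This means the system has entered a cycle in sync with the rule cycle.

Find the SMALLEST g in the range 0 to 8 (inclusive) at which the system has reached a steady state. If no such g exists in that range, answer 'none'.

Answer: 3

Derivation:
Gen 0: 011011100
Gen 1 (rule 154): 110011010
Gen 2 (rule 184): 101010101
Gen 3 (rule 154): 000000000
Gen 4 (rule 184): 000000000
Gen 5 (rule 154): 000000000
Gen 6 (rule 184): 000000000
Gen 7 (rule 154): 000000000
Gen 8 (rule 184): 000000000
Gen 9 (rule 154): 000000000
Gen 10 (rule 184): 000000000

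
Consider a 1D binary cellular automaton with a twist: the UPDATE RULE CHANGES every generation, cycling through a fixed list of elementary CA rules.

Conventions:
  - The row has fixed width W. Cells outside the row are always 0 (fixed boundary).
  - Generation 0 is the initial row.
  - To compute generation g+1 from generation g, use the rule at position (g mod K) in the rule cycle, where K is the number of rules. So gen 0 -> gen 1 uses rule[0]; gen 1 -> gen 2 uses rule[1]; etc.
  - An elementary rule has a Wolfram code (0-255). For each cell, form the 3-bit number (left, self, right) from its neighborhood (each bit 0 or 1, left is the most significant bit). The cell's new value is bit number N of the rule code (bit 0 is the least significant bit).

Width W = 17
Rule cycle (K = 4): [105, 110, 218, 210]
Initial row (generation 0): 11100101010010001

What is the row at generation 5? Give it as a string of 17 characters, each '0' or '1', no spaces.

Answer: 01000000000111001

Derivation:
Gen 0: 11100101010010001
Gen 1 (rule 105): 10100010100000100
Gen 2 (rule 110): 11100111100001100
Gen 3 (rule 218): 11111111110011110
Gen 4 (rule 210): 01111111111101111
Gen 5 (rule 105): 01000000000111001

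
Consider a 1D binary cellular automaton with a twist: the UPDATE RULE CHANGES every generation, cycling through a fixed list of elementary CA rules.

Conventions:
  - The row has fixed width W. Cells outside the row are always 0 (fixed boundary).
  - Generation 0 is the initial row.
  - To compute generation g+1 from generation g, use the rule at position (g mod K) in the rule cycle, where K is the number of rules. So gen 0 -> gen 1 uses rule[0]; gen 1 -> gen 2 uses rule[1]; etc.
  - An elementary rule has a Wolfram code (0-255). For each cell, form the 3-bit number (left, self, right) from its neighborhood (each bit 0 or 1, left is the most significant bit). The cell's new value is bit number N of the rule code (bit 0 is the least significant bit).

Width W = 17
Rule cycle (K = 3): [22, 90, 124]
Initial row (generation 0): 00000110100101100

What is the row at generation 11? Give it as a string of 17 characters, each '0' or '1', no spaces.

Gen 0: 00000110100101100
Gen 1 (rule 22): 00001000111100010
Gen 2 (rule 90): 00010101100110101
Gen 3 (rule 124): 00011111110111111
Gen 4 (rule 22): 00100000000000000
Gen 5 (rule 90): 01010000000000000
Gen 6 (rule 124): 01111000000000000
Gen 7 (rule 22): 10000100000000000
Gen 8 (rule 90): 01001010000000000
Gen 9 (rule 124): 01101111000000000
Gen 10 (rule 22): 10000000100000000
Gen 11 (rule 90): 01000001010000000

Answer: 01000001010000000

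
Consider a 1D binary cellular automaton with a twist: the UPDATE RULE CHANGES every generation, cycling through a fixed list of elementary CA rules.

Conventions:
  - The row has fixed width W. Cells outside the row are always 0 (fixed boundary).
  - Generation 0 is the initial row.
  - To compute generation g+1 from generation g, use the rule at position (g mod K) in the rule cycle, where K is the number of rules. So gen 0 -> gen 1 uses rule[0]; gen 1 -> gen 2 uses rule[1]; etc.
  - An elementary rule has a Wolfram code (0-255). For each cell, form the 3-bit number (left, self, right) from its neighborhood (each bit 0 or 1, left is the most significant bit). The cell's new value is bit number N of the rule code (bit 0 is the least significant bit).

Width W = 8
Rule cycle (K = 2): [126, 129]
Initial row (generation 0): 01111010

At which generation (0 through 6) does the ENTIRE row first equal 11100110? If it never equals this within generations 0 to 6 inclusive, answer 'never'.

Answer: 4

Derivation:
Gen 0: 01111010
Gen 1 (rule 126): 11001111
Gen 2 (rule 129): 00000110
Gen 3 (rule 126): 00001111
Gen 4 (rule 129): 11100110
Gen 5 (rule 126): 10111111
Gen 6 (rule 129): 00011110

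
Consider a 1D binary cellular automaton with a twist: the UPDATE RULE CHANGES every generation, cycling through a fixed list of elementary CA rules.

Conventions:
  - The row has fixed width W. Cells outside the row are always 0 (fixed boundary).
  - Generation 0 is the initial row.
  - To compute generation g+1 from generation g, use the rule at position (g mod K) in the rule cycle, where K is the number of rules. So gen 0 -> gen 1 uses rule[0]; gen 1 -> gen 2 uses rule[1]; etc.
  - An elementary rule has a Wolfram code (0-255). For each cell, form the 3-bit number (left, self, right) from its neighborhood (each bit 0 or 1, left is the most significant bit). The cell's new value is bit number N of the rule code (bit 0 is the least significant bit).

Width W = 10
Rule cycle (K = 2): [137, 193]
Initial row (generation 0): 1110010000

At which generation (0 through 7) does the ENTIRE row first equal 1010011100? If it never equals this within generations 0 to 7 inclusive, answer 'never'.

Answer: never

Derivation:
Gen 0: 1110010000
Gen 1 (rule 137): 1100000111
Gen 2 (rule 193): 0101110011
Gen 3 (rule 137): 0001100010
Gen 4 (rule 193): 1100101000
Gen 5 (rule 137): 1000000011
Gen 6 (rule 193): 0011111001
Gen 7 (rule 137): 1011110000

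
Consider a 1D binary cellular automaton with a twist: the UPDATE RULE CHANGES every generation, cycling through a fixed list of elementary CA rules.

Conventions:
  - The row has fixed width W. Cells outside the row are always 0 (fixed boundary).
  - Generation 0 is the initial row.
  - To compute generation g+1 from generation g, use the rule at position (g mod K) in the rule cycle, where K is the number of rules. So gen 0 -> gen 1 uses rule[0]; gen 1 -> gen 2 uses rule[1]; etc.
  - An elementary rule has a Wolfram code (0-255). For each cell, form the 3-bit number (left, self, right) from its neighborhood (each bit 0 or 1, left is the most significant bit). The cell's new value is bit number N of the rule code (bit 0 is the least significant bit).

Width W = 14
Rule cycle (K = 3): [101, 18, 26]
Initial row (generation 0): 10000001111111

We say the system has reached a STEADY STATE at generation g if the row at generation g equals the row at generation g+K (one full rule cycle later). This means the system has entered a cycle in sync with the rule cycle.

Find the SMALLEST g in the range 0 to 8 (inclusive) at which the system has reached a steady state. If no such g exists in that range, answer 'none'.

Answer: 5

Derivation:
Gen 0: 10000001111111
Gen 1 (rule 101): 10111100000001
Gen 2 (rule 18): 00000010000010
Gen 3 (rule 26): 00000101000101
Gen 4 (rule 101): 11110111010111
Gen 5 (rule 18): 00000000000000
Gen 6 (rule 26): 00000000000000
Gen 7 (rule 101): 11111111111111
Gen 8 (rule 18): 00000000000000
Gen 9 (rule 26): 00000000000000
Gen 10 (rule 101): 11111111111111
Gen 11 (rule 18): 00000000000000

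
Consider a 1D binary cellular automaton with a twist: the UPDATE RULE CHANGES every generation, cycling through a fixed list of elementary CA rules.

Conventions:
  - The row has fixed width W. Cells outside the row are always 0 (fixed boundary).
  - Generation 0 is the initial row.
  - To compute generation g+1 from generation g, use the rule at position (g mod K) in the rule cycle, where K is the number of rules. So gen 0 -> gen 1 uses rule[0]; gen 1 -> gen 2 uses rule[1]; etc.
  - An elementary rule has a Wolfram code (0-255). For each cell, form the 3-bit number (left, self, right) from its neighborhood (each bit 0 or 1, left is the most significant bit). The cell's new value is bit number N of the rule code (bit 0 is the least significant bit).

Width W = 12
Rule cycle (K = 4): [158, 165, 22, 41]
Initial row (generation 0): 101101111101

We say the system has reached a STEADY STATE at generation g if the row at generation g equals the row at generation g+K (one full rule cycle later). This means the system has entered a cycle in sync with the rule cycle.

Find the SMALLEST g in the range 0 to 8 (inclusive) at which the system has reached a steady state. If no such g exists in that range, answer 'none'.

Answer: none

Derivation:
Gen 0: 101101111101
Gen 1 (rule 158): 101001111001
Gen 2 (rule 165): 111000110001
Gen 3 (rule 22): 000101001011
Gen 4 (rule 41): 110010000110
Gen 5 (rule 158): 101111001101
Gen 6 (rule 165): 110110000011
Gen 7 (rule 22): 000001000100
Gen 8 (rule 41): 111100010001
Gen 9 (rule 158): 111010111011
Gen 10 (rule 165): 010111010100
Gen 11 (rule 22): 110000010110
Gen 12 (rule 41): 100111001100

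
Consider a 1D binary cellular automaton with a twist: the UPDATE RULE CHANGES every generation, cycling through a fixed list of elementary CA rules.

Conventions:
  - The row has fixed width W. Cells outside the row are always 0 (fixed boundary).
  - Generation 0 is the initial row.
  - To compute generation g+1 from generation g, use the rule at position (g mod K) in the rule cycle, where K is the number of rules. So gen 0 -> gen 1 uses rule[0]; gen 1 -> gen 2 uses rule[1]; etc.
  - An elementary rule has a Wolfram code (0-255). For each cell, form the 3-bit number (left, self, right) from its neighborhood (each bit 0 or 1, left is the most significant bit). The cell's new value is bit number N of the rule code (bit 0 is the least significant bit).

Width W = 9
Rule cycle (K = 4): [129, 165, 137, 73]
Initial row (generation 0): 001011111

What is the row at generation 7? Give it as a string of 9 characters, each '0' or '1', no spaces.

Answer: 000000000

Derivation:
Gen 0: 001011111
Gen 1 (rule 129): 100001110
Gen 2 (rule 165): 101100100
Gen 3 (rule 137): 001000001
Gen 4 (rule 73): 100011100
Gen 5 (rule 129): 001001001
Gen 6 (rule 165): 101001001
Gen 7 (rule 137): 000000000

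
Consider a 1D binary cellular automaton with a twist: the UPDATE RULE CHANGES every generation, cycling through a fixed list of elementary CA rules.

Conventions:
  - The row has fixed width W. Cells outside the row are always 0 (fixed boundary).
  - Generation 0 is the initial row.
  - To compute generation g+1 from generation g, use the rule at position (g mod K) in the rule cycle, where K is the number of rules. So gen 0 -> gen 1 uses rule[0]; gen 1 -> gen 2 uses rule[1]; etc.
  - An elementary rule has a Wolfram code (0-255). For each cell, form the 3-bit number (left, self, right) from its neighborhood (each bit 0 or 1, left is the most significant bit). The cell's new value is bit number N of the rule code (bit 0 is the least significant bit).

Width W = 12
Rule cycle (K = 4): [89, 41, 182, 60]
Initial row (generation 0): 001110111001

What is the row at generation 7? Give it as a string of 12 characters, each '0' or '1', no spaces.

Answer: 111000100111

Derivation:
Gen 0: 001110111001
Gen 1 (rule 89): 101010101100
Gen 2 (rule 41): 010101011001
Gen 3 (rule 182): 111111100111
Gen 4 (rule 60): 100000010100
Gen 5 (rule 89): 011111000011
Gen 6 (rule 41): 010000011010
Gen 7 (rule 182): 111000100111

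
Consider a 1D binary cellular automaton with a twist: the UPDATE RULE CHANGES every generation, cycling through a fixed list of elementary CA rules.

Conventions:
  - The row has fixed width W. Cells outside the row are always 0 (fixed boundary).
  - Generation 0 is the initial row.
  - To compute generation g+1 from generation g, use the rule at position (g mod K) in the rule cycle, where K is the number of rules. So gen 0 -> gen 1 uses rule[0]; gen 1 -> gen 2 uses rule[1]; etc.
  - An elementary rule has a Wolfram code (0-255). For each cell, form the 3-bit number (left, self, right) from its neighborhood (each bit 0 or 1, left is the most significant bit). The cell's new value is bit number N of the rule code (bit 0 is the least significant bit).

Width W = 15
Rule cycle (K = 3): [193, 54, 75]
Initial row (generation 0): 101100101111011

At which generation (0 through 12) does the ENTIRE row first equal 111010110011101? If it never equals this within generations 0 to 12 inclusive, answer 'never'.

Answer: 3

Derivation:
Gen 0: 101100101111011
Gen 1 (rule 193): 000100000111001
Gen 2 (rule 54): 001110001000111
Gen 3 (rule 75): 111010110011101
Gen 4 (rule 193): 011000010001100
Gen 5 (rule 54): 100100111010010
Gen 6 (rule 75): 001001101000100
Gen 7 (rule 193): 100000100010001
Gen 8 (rule 54): 110001110111011
Gen 9 (rule 75): 110111010101011
Gen 10 (rule 193): 010011000000001
Gen 11 (rule 54): 111100100000011
Gen 12 (rule 75): 100101001111111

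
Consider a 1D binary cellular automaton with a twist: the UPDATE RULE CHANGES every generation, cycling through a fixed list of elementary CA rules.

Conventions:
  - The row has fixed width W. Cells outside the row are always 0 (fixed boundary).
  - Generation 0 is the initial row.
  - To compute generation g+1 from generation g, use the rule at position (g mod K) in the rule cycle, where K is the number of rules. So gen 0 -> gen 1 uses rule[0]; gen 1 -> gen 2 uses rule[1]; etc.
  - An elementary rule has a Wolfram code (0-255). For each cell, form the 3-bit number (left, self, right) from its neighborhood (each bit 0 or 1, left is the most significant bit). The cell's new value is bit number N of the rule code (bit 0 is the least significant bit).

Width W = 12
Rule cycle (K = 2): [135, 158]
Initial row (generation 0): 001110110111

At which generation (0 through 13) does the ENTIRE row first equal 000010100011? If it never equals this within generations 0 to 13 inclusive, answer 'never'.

Gen 0: 001110110111
Gen 1 (rule 135): 110100000010
Gen 2 (rule 158): 100110000111
Gen 3 (rule 135): 101000111010
Gen 4 (rule 158): 101101110011
Gen 5 (rule 135): 100000100100
Gen 6 (rule 158): 110001111110
Gen 7 (rule 135): 000110111100
Gen 8 (rule 158): 001100111010
Gen 9 (rule 135): 110001010010
Gen 10 (rule 158): 101011011111
Gen 11 (rule 135): 101000001110
Gen 12 (rule 158): 101100011101
Gen 13 (rule 135): 100001101001

Answer: never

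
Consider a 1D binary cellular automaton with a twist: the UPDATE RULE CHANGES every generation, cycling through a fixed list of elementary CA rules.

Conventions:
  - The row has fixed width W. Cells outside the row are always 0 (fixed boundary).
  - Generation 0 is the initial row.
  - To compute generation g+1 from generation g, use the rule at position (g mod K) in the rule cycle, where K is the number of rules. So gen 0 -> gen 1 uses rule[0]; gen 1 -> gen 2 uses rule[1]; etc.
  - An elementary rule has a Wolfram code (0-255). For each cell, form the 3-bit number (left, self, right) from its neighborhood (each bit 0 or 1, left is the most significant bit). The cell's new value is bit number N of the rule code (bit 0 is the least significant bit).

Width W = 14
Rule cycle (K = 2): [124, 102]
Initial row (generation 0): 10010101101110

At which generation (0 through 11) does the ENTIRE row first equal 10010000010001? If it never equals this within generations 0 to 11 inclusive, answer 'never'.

Answer: 4

Derivation:
Gen 0: 10010101101110
Gen 1 (rule 124): 11011111111011
Gen 2 (rule 102): 01100000001101
Gen 3 (rule 124): 01110000001111
Gen 4 (rule 102): 10010000010001
Gen 5 (rule 124): 11011000011001
Gen 6 (rule 102): 01101000101011
Gen 7 (rule 124): 01111100111111
Gen 8 (rule 102): 10000101000001
Gen 9 (rule 124): 11000111100001
Gen 10 (rule 102): 01001000100011
Gen 11 (rule 124): 01101100110011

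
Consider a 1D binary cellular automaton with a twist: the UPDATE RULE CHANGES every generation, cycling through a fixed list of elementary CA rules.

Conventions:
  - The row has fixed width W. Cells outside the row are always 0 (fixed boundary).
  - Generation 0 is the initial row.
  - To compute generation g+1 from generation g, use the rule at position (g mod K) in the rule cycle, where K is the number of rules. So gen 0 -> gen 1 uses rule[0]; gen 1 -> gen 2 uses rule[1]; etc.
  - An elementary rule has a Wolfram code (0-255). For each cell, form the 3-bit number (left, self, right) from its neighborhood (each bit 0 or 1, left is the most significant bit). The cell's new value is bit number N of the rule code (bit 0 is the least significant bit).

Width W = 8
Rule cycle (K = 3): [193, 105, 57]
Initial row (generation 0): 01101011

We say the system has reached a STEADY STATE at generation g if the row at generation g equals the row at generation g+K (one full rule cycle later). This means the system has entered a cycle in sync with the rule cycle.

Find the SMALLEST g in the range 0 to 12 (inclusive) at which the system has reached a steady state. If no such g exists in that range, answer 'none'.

Gen 0: 01101011
Gen 1 (rule 193): 00100001
Gen 2 (rule 105): 10001100
Gen 3 (rule 57): 01101011
Gen 4 (rule 193): 00100001
Gen 5 (rule 105): 10001100
Gen 6 (rule 57): 01101011
Gen 7 (rule 193): 00100001
Gen 8 (rule 105): 10001100
Gen 9 (rule 57): 01101011
Gen 10 (rule 193): 00100001
Gen 11 (rule 105): 10001100
Gen 12 (rule 57): 01101011
Gen 13 (rule 193): 00100001
Gen 14 (rule 105): 10001100
Gen 15 (rule 57): 01101011

Answer: 0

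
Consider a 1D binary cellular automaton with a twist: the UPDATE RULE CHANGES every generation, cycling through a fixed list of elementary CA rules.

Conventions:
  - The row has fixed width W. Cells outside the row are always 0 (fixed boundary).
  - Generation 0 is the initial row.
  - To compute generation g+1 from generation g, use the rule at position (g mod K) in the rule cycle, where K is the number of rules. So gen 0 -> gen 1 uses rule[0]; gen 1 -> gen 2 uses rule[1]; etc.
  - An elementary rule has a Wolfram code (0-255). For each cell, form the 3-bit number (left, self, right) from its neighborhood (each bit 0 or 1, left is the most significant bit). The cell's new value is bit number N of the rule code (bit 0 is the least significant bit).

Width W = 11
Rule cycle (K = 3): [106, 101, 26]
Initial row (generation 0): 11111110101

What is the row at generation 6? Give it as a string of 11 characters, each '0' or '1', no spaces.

Gen 0: 11111110101
Gen 1 (rule 106): 10000011010
Gen 2 (rule 101): 10111001110
Gen 3 (rule 26): 00100111001
Gen 4 (rule 106): 01001101010
Gen 5 (rule 101): 01000111110
Gen 6 (rule 26): 10101100001

Answer: 10101100001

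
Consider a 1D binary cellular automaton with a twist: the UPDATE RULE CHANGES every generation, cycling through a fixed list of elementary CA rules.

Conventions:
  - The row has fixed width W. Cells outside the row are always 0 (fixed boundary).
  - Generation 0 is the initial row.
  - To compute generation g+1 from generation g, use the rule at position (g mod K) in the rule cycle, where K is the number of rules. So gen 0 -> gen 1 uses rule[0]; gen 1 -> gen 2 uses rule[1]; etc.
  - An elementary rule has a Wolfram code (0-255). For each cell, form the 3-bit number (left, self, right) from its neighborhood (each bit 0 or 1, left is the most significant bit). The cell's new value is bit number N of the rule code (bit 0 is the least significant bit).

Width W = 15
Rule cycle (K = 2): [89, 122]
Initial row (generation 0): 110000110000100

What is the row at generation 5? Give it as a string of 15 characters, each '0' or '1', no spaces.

Gen 0: 110000110000100
Gen 1 (rule 89): 111110111110011
Gen 2 (rule 122): 100011100011111
Gen 3 (rule 89): 011010111010001
Gen 4 (rule 122): 111101101101010
Gen 5 (rule 89): 100101101100001

Answer: 100101101100001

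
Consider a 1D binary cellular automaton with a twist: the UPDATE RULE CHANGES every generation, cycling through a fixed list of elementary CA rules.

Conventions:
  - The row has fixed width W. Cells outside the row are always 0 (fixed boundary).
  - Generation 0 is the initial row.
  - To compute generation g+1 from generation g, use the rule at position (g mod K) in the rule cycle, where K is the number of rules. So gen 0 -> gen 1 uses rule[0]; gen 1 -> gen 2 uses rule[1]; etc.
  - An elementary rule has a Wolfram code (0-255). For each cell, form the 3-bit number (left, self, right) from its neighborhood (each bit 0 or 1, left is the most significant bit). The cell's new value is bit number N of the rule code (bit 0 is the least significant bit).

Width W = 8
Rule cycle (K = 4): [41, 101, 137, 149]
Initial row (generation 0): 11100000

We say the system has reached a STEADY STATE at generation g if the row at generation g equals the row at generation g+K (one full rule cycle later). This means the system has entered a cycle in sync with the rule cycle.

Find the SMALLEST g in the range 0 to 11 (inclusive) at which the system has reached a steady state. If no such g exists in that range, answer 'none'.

Answer: 3

Derivation:
Gen 0: 11100000
Gen 1 (rule 41): 10001111
Gen 2 (rule 101): 10100001
Gen 3 (rule 137): 00001100
Gen 4 (rule 149): 11100011
Gen 5 (rule 41): 10001010
Gen 6 (rule 101): 10101110
Gen 7 (rule 137): 00001100
Gen 8 (rule 149): 11100011
Gen 9 (rule 41): 10001010
Gen 10 (rule 101): 10101110
Gen 11 (rule 137): 00001100
Gen 12 (rule 149): 11100011
Gen 13 (rule 41): 10001010
Gen 14 (rule 101): 10101110
Gen 15 (rule 137): 00001100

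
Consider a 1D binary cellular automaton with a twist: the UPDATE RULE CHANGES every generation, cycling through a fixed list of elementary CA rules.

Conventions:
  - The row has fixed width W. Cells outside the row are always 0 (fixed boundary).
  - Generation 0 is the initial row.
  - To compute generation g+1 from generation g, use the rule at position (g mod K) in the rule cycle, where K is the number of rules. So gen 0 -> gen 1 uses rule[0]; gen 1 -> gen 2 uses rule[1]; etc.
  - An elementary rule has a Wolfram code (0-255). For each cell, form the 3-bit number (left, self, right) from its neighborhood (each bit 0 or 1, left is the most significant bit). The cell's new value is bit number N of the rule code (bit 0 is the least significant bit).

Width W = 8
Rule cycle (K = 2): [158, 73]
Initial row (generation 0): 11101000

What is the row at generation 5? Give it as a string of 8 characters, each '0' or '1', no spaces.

Answer: 01101100

Derivation:
Gen 0: 11101000
Gen 1 (rule 158): 11001100
Gen 2 (rule 73): 11001101
Gen 3 (rule 158): 10111001
Gen 4 (rule 73): 00101000
Gen 5 (rule 158): 01101100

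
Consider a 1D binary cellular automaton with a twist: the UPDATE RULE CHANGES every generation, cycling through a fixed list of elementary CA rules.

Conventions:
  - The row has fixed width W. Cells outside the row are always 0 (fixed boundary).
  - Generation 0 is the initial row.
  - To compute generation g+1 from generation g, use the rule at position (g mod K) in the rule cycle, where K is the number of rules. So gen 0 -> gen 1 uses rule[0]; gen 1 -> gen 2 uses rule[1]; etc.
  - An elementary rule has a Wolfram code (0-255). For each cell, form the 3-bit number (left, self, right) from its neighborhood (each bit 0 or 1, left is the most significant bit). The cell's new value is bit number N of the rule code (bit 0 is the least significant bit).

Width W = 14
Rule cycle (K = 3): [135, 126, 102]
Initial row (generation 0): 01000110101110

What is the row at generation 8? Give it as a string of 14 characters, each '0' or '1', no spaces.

Answer: 11111001111111

Derivation:
Gen 0: 01000110101110
Gen 1 (rule 135): 11011000100100
Gen 2 (rule 126): 11111101111110
Gen 3 (rule 102): 00000110000010
Gen 4 (rule 135): 11111000111110
Gen 5 (rule 126): 10001101100011
Gen 6 (rule 102): 10010110100101
Gen 7 (rule 135): 10110000101101
Gen 8 (rule 126): 11111001111111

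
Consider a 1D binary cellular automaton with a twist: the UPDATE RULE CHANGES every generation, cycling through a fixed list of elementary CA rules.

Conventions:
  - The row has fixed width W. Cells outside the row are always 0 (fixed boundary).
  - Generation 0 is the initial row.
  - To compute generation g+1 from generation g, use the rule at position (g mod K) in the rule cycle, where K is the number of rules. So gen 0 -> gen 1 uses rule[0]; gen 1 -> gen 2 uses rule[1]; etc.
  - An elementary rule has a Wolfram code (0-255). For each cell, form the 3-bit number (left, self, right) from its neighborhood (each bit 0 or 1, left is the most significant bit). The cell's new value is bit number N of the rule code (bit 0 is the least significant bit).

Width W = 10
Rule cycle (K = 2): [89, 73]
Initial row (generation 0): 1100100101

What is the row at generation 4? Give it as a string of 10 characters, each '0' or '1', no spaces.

Answer: 1101010000

Derivation:
Gen 0: 1100100101
Gen 1 (rule 89): 1110010000
Gen 2 (rule 73): 1010000111
Gen 3 (rule 89): 0001110101
Gen 4 (rule 73): 1101010000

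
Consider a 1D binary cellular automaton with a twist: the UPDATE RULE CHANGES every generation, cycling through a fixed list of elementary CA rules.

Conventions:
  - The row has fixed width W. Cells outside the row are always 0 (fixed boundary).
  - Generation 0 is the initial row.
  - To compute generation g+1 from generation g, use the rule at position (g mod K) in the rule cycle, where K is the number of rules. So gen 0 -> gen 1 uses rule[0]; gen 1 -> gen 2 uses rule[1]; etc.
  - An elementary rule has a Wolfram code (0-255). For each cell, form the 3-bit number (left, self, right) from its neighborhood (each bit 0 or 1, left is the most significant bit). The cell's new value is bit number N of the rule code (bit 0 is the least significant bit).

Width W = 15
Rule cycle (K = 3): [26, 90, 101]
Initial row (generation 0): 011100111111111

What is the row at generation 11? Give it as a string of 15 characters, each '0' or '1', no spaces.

Gen 0: 011100111111111
Gen 1 (rule 26): 110011100000000
Gen 2 (rule 90): 111110110000000
Gen 3 (rule 101): 000011010111111
Gen 4 (rule 26): 000110000100000
Gen 5 (rule 90): 001111001010000
Gen 6 (rule 101): 100001001110111
Gen 7 (rule 26): 010010111000100
Gen 8 (rule 90): 101100101101010
Gen 9 (rule 101): 110100110111110
Gen 10 (rule 26): 100011100100001
Gen 11 (rule 90): 010110111010010

Answer: 010110111010010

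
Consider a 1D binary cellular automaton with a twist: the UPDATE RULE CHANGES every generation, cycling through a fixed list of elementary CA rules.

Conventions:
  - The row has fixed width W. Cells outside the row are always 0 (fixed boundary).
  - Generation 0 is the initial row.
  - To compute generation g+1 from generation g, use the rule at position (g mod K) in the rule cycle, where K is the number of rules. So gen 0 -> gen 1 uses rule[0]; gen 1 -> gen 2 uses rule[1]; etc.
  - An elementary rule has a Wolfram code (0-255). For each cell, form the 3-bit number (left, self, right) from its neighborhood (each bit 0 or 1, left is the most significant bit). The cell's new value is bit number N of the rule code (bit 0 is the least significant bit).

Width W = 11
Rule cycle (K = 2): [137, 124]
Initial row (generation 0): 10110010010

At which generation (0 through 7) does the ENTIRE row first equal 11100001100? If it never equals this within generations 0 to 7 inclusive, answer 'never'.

Answer: 5

Derivation:
Gen 0: 10110010010
Gen 1 (rule 137): 00100000000
Gen 2 (rule 124): 00110000000
Gen 3 (rule 137): 10100111111
Gen 4 (rule 124): 11110100001
Gen 5 (rule 137): 11100001100
Gen 6 (rule 124): 10110001110
Gen 7 (rule 137): 00100101100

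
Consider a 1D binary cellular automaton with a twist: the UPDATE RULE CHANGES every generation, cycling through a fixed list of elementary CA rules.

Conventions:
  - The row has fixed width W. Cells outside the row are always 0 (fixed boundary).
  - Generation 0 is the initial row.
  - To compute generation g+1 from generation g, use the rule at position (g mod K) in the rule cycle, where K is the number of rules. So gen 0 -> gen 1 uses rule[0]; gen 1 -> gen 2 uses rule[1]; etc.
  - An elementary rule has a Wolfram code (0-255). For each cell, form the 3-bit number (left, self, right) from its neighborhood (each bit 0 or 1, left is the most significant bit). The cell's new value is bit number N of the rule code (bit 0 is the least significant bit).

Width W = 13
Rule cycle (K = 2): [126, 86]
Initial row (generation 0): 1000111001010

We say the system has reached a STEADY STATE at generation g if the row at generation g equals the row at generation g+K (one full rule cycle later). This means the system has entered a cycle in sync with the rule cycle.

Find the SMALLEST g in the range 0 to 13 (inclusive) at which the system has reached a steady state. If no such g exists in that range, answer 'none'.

Answer: none

Derivation:
Gen 0: 1000111001010
Gen 1 (rule 126): 1101101111111
Gen 2 (rule 86): 0100100000001
Gen 3 (rule 126): 1111110000011
Gen 4 (rule 86): 0000011000101
Gen 5 (rule 126): 0000111101111
Gen 6 (rule 86): 0001000100001
Gen 7 (rule 126): 0011101110011
Gen 8 (rule 86): 0100100011101
Gen 9 (rule 126): 1111110110111
Gen 10 (rule 86): 0000010010001
Gen 11 (rule 126): 0000111111011
Gen 12 (rule 86): 0001000001001
Gen 13 (rule 126): 0011100011111
Gen 14 (rule 86): 0100110100001
Gen 15 (rule 126): 1111111110011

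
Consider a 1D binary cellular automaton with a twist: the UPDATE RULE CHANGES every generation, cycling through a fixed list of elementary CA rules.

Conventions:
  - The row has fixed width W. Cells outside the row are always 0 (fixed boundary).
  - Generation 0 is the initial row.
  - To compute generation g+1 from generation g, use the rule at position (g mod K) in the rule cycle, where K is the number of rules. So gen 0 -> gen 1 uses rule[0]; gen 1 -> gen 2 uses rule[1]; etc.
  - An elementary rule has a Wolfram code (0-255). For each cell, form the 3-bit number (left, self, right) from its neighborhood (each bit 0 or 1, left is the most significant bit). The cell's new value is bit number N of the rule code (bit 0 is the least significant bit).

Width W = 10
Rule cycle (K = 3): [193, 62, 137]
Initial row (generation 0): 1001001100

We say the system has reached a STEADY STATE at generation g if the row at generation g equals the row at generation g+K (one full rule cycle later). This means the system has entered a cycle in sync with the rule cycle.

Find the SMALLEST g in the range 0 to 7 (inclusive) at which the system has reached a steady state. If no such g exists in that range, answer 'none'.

Answer: none

Derivation:
Gen 0: 1001001100
Gen 1 (rule 193): 0000000101
Gen 2 (rule 62): 0000001111
Gen 3 (rule 137): 1111101110
Gen 4 (rule 193): 0111100110
Gen 5 (rule 62): 1100011101
Gen 6 (rule 137): 1001011000
Gen 7 (rule 193): 0000001011
Gen 8 (rule 62): 0000011110
Gen 9 (rule 137): 1111011100
Gen 10 (rule 193): 0111001101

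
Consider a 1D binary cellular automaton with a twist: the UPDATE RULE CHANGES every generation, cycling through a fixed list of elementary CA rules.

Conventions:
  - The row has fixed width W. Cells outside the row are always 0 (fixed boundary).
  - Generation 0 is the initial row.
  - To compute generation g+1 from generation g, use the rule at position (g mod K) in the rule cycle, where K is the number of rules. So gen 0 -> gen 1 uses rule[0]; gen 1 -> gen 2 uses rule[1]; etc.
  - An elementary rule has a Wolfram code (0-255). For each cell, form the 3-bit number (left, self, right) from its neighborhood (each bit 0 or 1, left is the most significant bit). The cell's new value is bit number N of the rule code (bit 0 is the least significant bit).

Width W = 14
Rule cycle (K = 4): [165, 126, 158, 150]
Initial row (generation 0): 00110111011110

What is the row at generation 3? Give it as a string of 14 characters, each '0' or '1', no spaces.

Answer: 10011111111101

Derivation:
Gen 0: 00110111011110
Gen 1 (rule 165): 10001010101100
Gen 2 (rule 126): 11011111111110
Gen 3 (rule 158): 10011111111101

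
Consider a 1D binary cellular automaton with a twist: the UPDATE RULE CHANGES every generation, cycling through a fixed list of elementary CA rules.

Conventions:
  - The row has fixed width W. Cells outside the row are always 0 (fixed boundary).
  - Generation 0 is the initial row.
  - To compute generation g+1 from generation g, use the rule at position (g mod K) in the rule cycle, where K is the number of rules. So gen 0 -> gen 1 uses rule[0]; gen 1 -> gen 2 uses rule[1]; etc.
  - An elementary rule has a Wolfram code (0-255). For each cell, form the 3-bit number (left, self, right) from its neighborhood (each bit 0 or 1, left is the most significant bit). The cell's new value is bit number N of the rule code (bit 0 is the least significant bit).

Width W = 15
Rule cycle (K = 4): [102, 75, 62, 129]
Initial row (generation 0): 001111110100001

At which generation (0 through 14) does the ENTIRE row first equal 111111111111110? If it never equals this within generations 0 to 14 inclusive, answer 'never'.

Answer: 10

Derivation:
Gen 0: 001111110100001
Gen 1 (rule 102): 010000011100011
Gen 2 (rule 75): 100111110101111
Gen 3 (rule 62): 111100001111000
Gen 4 (rule 129): 011001100110011
Gen 5 (rule 102): 101010101010101
Gen 6 (rule 75): 000000000000000
Gen 7 (rule 62): 000000000000000
Gen 8 (rule 129): 111111111111111
Gen 9 (rule 102): 000000000000001
Gen 10 (rule 75): 111111111111110
Gen 11 (rule 62): 100000000000001
Gen 12 (rule 129): 001111111111100
Gen 13 (rule 102): 010000000000100
Gen 14 (rule 75): 100111111111001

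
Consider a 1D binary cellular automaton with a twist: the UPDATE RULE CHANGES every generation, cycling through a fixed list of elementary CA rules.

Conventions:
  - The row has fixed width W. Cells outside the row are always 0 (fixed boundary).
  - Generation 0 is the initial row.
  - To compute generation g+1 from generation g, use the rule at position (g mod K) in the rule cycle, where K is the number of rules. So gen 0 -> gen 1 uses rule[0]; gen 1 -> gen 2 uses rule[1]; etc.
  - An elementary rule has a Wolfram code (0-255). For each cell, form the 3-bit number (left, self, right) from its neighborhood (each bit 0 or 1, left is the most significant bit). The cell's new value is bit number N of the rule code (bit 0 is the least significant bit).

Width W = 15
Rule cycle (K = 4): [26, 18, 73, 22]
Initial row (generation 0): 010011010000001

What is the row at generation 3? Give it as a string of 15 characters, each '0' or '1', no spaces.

Answer: 111100000000000

Derivation:
Gen 0: 010011010000001
Gen 1 (rule 26): 101110001000010
Gen 2 (rule 18): 000001010100101
Gen 3 (rule 73): 111100000000000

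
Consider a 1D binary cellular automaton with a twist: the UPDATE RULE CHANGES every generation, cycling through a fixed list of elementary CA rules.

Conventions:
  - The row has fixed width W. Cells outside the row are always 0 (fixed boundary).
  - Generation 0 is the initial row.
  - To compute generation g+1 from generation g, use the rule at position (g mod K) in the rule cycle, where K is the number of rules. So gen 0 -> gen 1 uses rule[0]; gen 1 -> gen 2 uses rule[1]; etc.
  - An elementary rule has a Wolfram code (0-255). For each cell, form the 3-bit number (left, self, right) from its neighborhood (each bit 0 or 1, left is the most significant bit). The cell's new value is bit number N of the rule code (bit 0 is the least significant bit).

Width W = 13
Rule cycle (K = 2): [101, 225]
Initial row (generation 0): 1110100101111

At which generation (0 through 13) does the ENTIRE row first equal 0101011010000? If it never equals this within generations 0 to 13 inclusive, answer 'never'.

Answer: never

Derivation:
Gen 0: 1110100101111
Gen 1 (rule 101): 0011100110001
Gen 2 (rule 225): 1001100010100
Gen 3 (rule 101): 1000101011101
Gen 4 (rule 225): 0010010101110
Gen 5 (rule 101): 1010011110010
Gen 6 (rule 225): 0100001110000
Gen 7 (rule 101): 0101100010111
Gen 8 (rule 225): 0010101001011
Gen 9 (rule 101): 1011111001101
Gen 10 (rule 225): 0101111000110
Gen 11 (rule 101): 0110001010010
Gen 12 (rule 225): 0010100100000
Gen 13 (rule 101): 1011100101111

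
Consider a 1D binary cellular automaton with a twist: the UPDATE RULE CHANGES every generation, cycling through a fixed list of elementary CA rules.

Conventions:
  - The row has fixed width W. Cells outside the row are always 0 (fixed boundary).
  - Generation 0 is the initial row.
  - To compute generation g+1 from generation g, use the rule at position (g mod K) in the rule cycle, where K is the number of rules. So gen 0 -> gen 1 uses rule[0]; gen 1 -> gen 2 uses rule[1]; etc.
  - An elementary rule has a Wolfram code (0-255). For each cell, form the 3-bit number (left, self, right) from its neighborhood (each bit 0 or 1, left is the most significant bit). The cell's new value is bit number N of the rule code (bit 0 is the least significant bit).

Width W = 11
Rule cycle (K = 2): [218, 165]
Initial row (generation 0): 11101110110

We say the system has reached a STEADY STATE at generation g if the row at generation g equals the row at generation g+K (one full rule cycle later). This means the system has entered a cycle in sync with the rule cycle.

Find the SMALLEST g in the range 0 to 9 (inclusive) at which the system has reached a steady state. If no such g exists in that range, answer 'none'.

Answer: 7

Derivation:
Gen 0: 11101110110
Gen 1 (rule 218): 11101110111
Gen 2 (rule 165): 01010101010
Gen 3 (rule 218): 10000000001
Gen 4 (rule 165): 10111111101
Gen 5 (rule 218): 00111111100
Gen 6 (rule 165): 10011111001
Gen 7 (rule 218): 01111111110
Gen 8 (rule 165): 00111111100
Gen 9 (rule 218): 01111111110
Gen 10 (rule 165): 00111111100
Gen 11 (rule 218): 01111111110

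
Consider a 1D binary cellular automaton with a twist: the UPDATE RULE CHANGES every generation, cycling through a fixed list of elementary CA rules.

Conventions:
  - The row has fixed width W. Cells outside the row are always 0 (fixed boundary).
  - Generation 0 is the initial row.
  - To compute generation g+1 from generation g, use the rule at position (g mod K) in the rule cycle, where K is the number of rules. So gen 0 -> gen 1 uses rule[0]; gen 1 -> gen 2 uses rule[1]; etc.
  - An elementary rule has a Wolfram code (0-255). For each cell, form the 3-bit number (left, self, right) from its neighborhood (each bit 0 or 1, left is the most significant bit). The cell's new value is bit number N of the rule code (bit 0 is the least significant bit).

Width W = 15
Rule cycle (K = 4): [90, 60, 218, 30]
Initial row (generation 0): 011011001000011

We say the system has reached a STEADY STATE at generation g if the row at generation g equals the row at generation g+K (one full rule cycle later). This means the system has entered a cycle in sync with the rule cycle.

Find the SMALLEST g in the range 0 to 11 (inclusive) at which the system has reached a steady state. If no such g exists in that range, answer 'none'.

Answer: none

Derivation:
Gen 0: 011011001000011
Gen 1 (rule 90): 111011110100111
Gen 2 (rule 60): 100110001110100
Gen 3 (rule 218): 011111011110010
Gen 4 (rule 30): 110000010001111
Gen 5 (rule 90): 111000101011001
Gen 6 (rule 60): 100100111110101
Gen 7 (rule 218): 011011111110000
Gen 8 (rule 30): 110010000001000
Gen 9 (rule 90): 111101000010100
Gen 10 (rule 60): 100011100011110
Gen 11 (rule 218): 010111110111111
Gen 12 (rule 30): 110100000100000
Gen 13 (rule 90): 110010001010000
Gen 14 (rule 60): 101011001111000
Gen 15 (rule 218): 000011111111100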